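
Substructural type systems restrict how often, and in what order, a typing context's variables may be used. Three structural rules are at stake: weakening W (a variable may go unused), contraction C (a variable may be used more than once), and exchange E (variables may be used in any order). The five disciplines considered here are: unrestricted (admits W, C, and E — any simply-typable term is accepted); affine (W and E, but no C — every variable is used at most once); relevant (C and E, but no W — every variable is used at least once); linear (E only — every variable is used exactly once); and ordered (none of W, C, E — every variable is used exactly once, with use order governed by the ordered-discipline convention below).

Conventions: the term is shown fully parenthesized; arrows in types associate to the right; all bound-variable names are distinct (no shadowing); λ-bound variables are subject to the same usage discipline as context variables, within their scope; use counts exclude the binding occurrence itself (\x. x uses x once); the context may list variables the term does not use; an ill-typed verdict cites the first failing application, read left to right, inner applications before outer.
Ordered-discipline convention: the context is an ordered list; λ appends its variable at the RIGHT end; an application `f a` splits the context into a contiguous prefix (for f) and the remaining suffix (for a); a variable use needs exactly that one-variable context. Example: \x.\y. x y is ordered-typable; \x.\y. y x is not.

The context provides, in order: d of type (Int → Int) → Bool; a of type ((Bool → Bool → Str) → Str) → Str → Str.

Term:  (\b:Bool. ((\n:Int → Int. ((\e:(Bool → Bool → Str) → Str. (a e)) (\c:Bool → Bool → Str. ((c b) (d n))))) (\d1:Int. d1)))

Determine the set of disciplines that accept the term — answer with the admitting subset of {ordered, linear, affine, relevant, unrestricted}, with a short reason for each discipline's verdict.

admitted in: linear, affine, relevant, unrestricted
variable uses: d ×1, a ×1, b (λ-bound) ×1, n (λ-bound) ×1, e (λ-bound) ×1, c (λ-bound) ×1, d1 (λ-bound) ×1
use order (left to right): a, e, c, b, d, n, d1
typing: well-typed — term : Bool → Str → Str
ordered: ✗ — no ordered split (uses run a, e, c, b, d, n, d1)
linear: ✓ — single use per variable (d, a, b, n, e, c, d1)
affine: ✓ — no duplicate uses among d, a, b, n, e, c, d1
relevant: ✓ — d, a, b, n, e, c, d1: all used, weakening unneeded
unrestricted: ✓ — type-checks (Bool → Str → Str) and nothing is barred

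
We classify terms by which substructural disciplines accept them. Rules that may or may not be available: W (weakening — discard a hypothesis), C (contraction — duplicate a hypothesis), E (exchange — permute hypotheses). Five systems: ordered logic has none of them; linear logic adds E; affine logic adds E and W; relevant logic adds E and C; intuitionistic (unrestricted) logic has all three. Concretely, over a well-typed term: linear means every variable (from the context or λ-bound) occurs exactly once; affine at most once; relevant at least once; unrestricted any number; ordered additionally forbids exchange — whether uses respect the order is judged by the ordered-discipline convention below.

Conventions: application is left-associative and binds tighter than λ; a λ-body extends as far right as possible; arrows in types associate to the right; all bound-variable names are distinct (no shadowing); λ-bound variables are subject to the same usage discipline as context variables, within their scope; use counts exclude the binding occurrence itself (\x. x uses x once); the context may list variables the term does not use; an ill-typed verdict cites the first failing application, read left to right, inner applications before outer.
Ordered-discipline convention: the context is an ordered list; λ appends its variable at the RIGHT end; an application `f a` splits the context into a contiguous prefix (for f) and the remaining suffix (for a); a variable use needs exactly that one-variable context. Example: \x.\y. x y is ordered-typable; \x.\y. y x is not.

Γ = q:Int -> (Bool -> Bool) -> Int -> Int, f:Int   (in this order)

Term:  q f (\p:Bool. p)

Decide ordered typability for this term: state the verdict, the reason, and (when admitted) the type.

yes — one use each (q, f, p); ordered split holds; term : Int -> Int
usage: q: 1; f: 1; p (bound): 1
left-to-right use order: q, f, p
typing: the term checks, with type Int -> Int
all disciplines: ordered ✓; linear ✓; affine ✓; relevant ✓; unrestricted ✓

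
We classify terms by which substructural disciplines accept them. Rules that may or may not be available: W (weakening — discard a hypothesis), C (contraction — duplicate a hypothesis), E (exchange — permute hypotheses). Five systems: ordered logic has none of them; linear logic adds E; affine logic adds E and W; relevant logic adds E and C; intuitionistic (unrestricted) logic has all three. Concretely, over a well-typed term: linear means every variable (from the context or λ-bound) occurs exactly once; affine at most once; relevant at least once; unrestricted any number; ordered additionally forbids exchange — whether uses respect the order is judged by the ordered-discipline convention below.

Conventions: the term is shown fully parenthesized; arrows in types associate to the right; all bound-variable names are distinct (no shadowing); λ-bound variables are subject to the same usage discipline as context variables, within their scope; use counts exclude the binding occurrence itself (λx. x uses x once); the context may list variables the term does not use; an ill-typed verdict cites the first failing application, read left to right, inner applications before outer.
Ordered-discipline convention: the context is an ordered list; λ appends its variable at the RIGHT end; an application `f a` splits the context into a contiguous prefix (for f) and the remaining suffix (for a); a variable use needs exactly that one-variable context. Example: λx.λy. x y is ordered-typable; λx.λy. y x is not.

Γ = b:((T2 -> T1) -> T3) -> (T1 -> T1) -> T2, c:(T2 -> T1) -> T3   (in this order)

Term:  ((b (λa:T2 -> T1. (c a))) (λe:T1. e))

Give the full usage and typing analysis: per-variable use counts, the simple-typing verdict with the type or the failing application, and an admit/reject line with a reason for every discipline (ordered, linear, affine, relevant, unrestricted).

use counts: b=1; c=1; a (λ-bound)=1; e (λ-bound)=1
order of uses: b, c, a, e
typing: well-typed — term : T2
ordered ✓ (single-use (b, c, a, e), ordered derivation ok)
linear ✓ (exactly-once usage across b, c, a, e)
affine ✓ (b, c, a, e: no repeats, contraction unneeded)
relevant ✓ (none of b, c, a, e goes unused)
unrestricted ✓ (type-checks (T2) and nothing is barred)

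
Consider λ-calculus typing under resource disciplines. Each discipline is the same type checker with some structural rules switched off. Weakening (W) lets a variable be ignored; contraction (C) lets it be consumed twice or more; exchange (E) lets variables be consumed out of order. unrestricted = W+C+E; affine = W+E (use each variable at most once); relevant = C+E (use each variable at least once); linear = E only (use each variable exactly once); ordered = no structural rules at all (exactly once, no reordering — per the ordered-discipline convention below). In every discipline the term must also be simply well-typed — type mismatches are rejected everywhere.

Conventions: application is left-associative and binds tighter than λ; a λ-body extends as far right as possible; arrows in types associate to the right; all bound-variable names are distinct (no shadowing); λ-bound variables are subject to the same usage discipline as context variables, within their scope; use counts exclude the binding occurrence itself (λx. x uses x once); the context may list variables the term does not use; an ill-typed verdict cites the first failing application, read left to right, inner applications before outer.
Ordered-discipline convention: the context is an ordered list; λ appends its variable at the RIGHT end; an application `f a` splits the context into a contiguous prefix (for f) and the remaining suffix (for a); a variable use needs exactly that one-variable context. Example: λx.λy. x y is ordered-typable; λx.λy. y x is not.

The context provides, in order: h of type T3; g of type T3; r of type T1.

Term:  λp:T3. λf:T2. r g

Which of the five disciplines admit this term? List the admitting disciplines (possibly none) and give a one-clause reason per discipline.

admitted in: none
usage: h: 0×; g: 1×; r: 1×; p [bound]: 0×; f [bound]: 0×
use order (left to right): r, g
typing: ill-typed: non-function type T1 applied to an argument
ordered: ✗ — the type mismatch rejects it
linear: ✗ — not simply typable
affine: ✗ — fails simple typing
relevant: ✗ — a type mismatch blocks all five
unrestricted: ✗ — the type mismatch rejects it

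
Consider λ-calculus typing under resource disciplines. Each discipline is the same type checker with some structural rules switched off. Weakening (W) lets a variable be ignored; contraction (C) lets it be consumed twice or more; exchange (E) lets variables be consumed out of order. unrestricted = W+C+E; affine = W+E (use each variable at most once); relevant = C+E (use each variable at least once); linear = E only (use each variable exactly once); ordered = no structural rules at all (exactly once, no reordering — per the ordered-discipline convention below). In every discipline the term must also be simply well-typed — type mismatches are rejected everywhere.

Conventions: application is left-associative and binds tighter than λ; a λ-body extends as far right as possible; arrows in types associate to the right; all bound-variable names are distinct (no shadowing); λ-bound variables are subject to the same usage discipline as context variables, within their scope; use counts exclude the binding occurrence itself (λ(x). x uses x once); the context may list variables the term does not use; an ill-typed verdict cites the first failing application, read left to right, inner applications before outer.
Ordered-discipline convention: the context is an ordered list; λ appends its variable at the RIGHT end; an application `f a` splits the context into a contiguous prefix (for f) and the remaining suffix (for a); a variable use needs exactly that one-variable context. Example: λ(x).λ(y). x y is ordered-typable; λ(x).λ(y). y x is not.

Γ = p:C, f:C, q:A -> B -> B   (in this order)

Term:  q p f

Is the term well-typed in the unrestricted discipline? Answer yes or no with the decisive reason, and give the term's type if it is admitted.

no — the type mismatch rejects it
usage: p: 1×, f: 1×, q: 1×
use order (left to right): q, p, f
typing: ill-typed: a function awaiting A gets C
per-discipline verdicts: ordered ✗, linear ✗, affine ✗, relevant ✗, unrestricted ✗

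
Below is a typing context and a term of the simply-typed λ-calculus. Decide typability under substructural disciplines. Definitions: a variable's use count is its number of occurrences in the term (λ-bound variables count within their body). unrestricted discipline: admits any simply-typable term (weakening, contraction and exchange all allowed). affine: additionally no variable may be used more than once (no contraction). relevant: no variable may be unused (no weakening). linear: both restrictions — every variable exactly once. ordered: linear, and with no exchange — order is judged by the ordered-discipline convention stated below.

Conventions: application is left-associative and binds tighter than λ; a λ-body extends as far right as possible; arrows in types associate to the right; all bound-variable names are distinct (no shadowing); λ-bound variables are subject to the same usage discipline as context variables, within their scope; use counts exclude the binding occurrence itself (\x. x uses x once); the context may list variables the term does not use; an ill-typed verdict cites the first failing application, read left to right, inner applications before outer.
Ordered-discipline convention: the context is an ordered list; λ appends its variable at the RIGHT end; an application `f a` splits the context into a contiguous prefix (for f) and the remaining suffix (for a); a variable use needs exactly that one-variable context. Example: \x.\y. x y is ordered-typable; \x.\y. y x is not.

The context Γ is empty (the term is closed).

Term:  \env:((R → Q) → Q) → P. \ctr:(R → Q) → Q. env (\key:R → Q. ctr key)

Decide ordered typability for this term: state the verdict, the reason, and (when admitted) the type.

yes — one use each (env, ctr, key); ordered split holds; term : (((R → Q) → Q) → P) → ((R → Q) → Q) → P
variable uses: env (λ-bound): 1; ctr (λ-bound): 1; key (λ-bound): 1
order of uses: env, ctr, key
typing: the term checks, with type (((R → Q) → Q) → P) → ((R → Q) → Q) → P
all disciplines: ordered ✓; linear ✓; affine ✓; relevant ✓; unrestricted ✓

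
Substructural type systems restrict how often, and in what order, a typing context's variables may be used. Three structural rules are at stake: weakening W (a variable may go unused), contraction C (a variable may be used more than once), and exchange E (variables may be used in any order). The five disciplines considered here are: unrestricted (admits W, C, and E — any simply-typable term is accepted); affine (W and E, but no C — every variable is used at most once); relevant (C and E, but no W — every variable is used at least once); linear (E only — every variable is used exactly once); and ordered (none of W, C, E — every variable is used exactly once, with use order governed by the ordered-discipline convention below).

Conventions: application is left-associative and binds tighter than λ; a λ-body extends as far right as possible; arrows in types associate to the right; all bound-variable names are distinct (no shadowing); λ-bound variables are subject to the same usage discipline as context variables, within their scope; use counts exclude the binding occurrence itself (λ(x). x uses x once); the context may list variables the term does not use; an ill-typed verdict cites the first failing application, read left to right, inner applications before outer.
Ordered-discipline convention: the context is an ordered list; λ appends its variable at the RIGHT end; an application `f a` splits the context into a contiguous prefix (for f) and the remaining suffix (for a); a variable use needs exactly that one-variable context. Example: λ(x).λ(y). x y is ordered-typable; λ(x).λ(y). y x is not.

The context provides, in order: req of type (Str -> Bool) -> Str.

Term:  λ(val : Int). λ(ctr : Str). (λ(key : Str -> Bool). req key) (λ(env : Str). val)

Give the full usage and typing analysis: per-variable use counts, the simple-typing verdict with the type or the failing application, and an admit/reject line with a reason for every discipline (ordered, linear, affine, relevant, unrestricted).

variable uses: req: 1×; val (bound): 1×; ctr (bound): 0×; key (bound): 1×; env (bound): 0×
order of uses: req, key, val
typing: ill-typed: an application expects Str -> Bool but receives Str -> Int
ordered ✗ (the type mismatch rejects it)
linear ✗ (not simply typable)
affine ✗ (fails simple typing)
relevant ✗ (a type mismatch blocks all five)
unrestricted ✗ (the type mismatch rejects it)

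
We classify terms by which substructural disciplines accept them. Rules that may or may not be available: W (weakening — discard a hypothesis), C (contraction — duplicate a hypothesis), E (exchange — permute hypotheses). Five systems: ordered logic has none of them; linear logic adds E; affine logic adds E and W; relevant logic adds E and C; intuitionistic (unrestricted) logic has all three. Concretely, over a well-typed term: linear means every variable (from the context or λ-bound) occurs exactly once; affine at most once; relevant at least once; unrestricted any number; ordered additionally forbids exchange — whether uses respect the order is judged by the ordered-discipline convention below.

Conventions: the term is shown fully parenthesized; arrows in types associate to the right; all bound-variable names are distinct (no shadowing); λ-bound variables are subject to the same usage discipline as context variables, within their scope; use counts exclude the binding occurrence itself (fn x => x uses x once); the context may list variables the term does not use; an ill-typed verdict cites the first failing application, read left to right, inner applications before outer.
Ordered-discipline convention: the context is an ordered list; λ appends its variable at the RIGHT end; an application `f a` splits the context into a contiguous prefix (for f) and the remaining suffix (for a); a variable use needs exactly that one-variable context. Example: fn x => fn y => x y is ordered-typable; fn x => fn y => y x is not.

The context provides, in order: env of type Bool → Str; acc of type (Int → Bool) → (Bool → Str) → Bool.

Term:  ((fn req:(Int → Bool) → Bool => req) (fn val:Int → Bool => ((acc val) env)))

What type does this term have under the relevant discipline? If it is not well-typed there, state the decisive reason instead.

term : (Int → Bool) → Bool
counts: env=1; acc=1; req [bound]=1; val [bound]=1
use order (left to right): req, acc, val, env
typing: well-typed at (Int → Bool) → Bool
summary: ordered ✗; linear ✓; affine ✓; relevant ✓; unrestricted ✓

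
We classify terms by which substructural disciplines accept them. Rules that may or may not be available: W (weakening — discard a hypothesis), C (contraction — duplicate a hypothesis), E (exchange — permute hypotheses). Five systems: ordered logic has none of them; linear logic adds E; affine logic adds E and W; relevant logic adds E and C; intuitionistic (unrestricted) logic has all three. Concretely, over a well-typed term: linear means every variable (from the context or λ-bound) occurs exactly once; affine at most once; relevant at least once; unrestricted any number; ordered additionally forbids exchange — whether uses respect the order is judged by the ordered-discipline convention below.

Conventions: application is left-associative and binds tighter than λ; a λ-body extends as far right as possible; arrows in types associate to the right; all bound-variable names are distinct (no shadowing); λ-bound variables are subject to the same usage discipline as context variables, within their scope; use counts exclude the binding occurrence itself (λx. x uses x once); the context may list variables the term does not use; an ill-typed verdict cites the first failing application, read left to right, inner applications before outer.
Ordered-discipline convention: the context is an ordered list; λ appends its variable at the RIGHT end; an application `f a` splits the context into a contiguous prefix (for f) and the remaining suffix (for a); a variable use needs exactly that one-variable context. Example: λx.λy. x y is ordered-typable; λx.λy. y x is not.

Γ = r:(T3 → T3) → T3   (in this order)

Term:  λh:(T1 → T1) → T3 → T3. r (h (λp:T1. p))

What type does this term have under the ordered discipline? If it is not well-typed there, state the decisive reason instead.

term : ((T1 → T1) → T3 → T3) → T3
usage: r: 1×; h (λ-bound): 1×; p (λ-bound): 1×
uses in reading order: r, h, p
typing: well-typed — term : ((T1 → T1) → T3 → T3) → T3
summary: ordered ✓ · linear ✓ · affine ✓ · relevant ✓ · unrestricted ✓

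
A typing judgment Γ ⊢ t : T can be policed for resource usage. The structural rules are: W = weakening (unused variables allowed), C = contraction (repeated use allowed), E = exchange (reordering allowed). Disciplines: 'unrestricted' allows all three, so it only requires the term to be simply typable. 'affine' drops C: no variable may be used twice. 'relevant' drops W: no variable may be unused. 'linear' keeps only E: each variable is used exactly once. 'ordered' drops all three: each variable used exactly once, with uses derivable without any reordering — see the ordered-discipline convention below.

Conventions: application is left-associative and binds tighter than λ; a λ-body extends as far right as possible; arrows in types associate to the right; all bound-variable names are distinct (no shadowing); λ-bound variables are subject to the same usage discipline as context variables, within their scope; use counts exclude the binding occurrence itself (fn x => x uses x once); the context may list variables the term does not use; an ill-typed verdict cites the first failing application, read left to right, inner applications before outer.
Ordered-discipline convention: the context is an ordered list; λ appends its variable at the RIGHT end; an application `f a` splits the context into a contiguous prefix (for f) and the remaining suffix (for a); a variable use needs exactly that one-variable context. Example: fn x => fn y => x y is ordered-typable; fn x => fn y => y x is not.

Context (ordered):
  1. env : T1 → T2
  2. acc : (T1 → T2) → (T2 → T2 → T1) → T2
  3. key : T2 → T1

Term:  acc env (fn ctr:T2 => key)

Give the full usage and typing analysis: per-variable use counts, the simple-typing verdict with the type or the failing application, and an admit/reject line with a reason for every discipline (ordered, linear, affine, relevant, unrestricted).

use counts: env ×1, acc ×1, key ×1, ctr (λ-bound) ×0
left-to-right use order: acc, env, key
typing: well-typed — term : T2
ordered: ✗, needs weakening: ctr unused
linear: ✗, needs weakening: ctr unused
affine: ✓, at most one use each (env, acc, key, ctr)
relevant: ✗, needs weakening: ctr unused
unrestricted: ✓, typability at T2 is all that's needed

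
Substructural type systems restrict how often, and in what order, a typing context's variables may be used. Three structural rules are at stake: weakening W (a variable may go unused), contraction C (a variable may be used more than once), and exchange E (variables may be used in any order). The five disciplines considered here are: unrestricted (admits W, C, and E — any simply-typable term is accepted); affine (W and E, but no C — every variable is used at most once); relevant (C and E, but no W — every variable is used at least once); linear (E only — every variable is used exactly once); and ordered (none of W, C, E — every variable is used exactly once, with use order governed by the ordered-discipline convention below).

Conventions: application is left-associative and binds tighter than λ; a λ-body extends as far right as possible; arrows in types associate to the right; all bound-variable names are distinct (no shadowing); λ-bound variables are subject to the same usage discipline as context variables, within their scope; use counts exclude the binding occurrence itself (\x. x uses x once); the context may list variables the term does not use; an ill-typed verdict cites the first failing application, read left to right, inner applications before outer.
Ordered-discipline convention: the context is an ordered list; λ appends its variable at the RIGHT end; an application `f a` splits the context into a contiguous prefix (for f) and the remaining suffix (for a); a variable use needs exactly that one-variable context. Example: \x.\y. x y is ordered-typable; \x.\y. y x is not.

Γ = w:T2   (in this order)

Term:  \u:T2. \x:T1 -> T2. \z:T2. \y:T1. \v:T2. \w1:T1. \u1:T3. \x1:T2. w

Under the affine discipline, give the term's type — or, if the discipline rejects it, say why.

term : T2 -> (T1 -> T2) -> T2 -> T1 -> T2 -> T1 -> T3 -> T2 -> T2
variable uses: w: 1×, u (bound): 0×, x (bound): 0×, z (bound): 0×, y (bound): 0×, v (bound): 0×, w1 (bound): 0×, u1 (bound): 0×, x1 (bound): 0×
use order (left to right): w
typing: well-typed at T2 -> (T1 -> T2) -> T2 -> T1 -> T2 -> T1 -> T3 -> T2 -> T2
summary: ordered ✗; linear ✗; affine ✓; relevant ✗; unrestricted ✓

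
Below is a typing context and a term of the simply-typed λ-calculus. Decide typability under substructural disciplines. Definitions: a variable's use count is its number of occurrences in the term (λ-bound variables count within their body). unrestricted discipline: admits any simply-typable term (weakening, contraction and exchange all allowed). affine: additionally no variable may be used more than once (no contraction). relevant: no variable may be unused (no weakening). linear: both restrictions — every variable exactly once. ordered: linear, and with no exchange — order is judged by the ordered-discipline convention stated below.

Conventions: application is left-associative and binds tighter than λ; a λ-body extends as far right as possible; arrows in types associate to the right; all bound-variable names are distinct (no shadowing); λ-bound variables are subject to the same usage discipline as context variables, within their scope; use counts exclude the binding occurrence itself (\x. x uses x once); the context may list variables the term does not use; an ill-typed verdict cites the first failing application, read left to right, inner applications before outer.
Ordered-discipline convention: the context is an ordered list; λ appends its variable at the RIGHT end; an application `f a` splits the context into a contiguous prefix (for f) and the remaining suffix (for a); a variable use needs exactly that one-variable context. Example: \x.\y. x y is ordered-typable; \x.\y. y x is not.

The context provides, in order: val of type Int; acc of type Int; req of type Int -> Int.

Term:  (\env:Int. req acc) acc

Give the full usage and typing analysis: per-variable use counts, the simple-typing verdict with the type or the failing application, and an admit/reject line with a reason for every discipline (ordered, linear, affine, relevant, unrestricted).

usage: val: 0; acc: 2; req: 1; env (λ-bound): 0
uses in reading order: req, acc, acc
typing: the term checks, with type Int
ordered: ✗, repeated use of acc ×2; needs weakening: val, env unused
linear: ✗, repeated use of acc ×2; needs weakening: val, env unused
affine: ✗, repeated use of acc ×2
relevant: ✗, needs weakening: val, env unused
unrestricted: ✓, type-checks (Int) and nothing is barred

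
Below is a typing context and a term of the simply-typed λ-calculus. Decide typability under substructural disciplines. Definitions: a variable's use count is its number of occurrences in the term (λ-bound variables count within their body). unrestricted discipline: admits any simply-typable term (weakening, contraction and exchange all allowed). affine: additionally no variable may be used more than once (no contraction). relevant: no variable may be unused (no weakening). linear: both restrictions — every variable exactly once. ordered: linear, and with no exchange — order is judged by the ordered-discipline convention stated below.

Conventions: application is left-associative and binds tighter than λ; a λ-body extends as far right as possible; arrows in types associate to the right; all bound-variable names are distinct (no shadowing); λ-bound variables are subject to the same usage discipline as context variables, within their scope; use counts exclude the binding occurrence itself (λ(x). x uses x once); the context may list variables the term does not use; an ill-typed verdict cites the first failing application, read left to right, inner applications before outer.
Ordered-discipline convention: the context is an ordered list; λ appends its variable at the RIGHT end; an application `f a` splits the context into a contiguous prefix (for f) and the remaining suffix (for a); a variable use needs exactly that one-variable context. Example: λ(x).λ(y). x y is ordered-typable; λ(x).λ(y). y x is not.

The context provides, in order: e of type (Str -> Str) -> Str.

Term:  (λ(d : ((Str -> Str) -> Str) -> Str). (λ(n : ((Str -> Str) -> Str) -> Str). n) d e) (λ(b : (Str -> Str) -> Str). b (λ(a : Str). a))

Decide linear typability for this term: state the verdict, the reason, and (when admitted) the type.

yes — exactly-once usage across e, d, n, b, a; term : Str
usage: e: 1×; d [bound]: 1×; n [bound]: 1×; b [bound]: 1×; a [bound]: 1×
order of uses: n, d, e, b, a
typing: well-typed at Str
summary: ordered ✗ · linear ✓ · affine ✓ · relevant ✓ · unrestricted ✓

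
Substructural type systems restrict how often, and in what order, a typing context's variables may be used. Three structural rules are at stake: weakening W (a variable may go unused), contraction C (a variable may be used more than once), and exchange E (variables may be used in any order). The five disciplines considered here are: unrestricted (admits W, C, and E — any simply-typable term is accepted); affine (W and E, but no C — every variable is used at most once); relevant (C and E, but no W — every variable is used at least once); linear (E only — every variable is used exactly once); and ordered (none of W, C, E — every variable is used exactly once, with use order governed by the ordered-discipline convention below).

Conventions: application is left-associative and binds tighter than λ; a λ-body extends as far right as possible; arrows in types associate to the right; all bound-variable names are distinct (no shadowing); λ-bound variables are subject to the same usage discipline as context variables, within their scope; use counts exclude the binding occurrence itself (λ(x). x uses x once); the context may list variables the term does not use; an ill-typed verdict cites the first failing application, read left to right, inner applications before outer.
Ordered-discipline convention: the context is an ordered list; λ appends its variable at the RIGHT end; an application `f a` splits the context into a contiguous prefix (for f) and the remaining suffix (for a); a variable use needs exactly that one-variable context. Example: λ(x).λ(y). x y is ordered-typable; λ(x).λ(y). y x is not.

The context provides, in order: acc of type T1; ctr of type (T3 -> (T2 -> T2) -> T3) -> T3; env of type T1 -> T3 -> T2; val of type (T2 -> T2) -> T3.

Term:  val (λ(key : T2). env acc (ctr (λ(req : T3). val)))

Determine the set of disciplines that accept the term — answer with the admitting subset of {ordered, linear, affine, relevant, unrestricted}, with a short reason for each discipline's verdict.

accepted by: unrestricted
usage: acc: 1, ctr: 1, env: 1, val: 2, key [bound]: 0, req [bound]: 0
use order (left to right): val, env, acc, ctr, val
typing: well-typed — term : T3
ordered: ✗, needs contraction — val ×2; key, req never used (weakening)
linear: ✗, needs contraction — val ×2; key, req never used (weakening)
affine: ✗, needs contraction — val ×2
relevant: ✗, key, req never used (weakening)
unrestricted: ✓, well-typed at T3; no restrictions here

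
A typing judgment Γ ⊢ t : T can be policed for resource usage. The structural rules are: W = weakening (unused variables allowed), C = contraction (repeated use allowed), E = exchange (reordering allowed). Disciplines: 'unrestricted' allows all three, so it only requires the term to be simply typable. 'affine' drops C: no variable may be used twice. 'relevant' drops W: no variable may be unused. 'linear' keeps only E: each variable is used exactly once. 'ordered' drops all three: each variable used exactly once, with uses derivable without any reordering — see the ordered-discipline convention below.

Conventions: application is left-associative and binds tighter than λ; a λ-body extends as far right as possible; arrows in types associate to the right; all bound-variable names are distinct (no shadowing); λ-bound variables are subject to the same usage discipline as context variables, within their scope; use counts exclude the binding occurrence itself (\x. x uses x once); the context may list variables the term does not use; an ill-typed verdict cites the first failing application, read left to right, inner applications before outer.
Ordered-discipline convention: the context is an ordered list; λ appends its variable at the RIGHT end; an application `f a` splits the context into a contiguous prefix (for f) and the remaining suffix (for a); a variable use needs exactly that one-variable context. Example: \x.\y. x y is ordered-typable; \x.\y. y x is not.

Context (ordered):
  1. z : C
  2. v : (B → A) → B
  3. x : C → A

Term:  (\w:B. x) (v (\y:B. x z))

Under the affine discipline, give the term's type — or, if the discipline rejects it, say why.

not well-typed under affine — repeated use of x ×2
counts: z=1; v=1; x=2; w (bound)=0; y (bound)=0
left-to-right use order: x, v, x, z
typing: well-typed — term : C → A
per-discipline verdicts: ordered ✗ · linear ✗ · affine ✗ · relevant ✗ · unrestricted ✓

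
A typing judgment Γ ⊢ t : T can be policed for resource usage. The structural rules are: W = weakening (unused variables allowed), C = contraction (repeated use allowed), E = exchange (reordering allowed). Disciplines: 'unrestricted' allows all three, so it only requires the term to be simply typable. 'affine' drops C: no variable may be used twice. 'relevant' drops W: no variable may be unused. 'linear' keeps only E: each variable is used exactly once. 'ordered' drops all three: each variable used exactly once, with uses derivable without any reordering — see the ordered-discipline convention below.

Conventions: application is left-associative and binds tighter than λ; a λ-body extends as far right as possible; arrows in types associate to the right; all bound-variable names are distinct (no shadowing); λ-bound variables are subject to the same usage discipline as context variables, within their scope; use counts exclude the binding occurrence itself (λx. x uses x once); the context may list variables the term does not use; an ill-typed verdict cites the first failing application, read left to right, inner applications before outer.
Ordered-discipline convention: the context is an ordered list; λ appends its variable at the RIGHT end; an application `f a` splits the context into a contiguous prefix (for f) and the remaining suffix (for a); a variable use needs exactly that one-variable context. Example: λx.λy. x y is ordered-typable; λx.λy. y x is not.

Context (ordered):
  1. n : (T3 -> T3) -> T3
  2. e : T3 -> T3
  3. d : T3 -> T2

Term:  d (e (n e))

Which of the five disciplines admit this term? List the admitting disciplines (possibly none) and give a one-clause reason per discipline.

accepted by: relevant, unrestricted
usage: n: 1, e: 2, d: 1
left-to-right use order: d, e, n, e
typing: well-typed — term : T2
ordered: ✗ — e ×2 used more than once (contraction)
linear: ✗ — e ×2 used more than once (contraction)
affine: ✗ — e ×2 used more than once (contraction)
relevant: ✓ — none of n, e, d goes unused
unrestricted: ✓ — simply typable at T2; W, C, E all held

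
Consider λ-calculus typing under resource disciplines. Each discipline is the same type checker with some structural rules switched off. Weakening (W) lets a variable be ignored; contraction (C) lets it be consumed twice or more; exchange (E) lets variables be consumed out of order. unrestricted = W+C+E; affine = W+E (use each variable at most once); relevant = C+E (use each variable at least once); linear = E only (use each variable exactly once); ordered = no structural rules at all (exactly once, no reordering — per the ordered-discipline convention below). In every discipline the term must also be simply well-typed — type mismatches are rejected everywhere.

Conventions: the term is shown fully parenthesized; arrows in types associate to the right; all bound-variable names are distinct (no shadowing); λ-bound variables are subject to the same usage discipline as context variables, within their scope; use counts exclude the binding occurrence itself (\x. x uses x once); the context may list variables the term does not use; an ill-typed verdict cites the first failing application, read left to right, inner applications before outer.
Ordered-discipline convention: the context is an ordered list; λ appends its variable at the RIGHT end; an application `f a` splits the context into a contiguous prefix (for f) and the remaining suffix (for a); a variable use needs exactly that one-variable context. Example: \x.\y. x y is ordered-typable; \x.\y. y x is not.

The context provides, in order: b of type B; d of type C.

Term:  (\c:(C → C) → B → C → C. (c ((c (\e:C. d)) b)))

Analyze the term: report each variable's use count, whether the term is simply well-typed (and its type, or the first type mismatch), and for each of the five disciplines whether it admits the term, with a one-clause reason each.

use counts: b=1; d=1; c (bound)=2; e (bound)=0
order of uses: c, c, d, b
typing: well-typed at ((C → C) → B → C → C) → B → C → C
ordered: ✗, repeated use of c ×2; needs weakening: e unused
linear: ✗, repeated use of c ×2; needs weakening: e unused
affine: ✗, repeated use of c ×2
relevant: ✗, needs weakening: e unused
unrestricted: ✓, simply typable at ((C → C) → B → C → C) → B → C → C; W, C, E all held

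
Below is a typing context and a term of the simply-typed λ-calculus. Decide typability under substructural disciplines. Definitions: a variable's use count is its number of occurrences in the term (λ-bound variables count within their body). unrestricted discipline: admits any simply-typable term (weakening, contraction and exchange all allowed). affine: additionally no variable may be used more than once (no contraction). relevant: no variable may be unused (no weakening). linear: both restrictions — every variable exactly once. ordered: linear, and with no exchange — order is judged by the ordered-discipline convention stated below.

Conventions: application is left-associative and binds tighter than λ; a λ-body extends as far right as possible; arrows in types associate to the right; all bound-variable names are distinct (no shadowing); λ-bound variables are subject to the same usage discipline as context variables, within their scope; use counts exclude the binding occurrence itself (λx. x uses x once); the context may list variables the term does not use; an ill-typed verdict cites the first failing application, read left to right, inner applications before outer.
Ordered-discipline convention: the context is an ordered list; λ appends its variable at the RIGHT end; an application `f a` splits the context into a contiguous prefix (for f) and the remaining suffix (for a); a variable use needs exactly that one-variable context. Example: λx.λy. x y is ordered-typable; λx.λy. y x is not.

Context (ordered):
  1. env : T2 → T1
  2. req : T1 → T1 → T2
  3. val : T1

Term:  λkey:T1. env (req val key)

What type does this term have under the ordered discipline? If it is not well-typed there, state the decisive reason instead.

term : T1 → T1
use counts: env ×1, req ×1, val ×1, key (λ-bound) ×1
left-to-right use order: env, req, val, key
typing: ✓ — T1 → T1
across the five disciplines: ordered ✓, linear ✓, affine ✓, relevant ✓, unrestricted ✓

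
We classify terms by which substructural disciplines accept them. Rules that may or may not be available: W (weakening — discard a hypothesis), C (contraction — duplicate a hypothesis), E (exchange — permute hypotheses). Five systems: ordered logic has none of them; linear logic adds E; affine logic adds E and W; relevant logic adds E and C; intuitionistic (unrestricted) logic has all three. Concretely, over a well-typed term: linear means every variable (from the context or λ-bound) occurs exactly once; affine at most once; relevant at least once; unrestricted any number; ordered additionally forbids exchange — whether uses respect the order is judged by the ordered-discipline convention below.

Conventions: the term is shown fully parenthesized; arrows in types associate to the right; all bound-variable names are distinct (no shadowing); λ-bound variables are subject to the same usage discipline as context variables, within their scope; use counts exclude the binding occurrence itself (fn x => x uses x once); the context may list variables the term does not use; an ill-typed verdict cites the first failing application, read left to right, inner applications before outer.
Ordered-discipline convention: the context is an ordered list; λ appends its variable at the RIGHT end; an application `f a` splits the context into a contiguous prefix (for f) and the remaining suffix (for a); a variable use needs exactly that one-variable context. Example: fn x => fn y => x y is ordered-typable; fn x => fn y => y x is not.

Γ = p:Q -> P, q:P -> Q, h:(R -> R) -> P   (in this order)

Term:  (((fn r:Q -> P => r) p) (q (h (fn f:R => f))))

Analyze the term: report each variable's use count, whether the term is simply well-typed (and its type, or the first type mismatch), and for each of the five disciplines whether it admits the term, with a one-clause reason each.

counts: p ×1; q ×1; h ×1; r (λ-bound) ×1; f (λ-bound) ×1
left-to-right use order: r, p, q, h, f
typing: the term checks, with type P
ordered ✓ (single-use (p, q, h, r, f), ordered derivation ok)
linear ✓ (exactly-once usage across p, q, h, r, f)
affine ✓ (none of p, q, h, r, f used more than once)
relevant ✓ (at least one use each (p, q, h, r, f))
unrestricted ✓ (typability at P is all that's needed)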